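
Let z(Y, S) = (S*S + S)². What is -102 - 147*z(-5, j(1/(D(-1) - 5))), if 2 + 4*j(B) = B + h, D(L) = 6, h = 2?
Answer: -29787/256 ≈ -116.36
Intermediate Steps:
j(B) = B/4 (j(B) = -½ + (B + 2)/4 = -½ + (2 + B)/4 = -½ + (½ + B/4) = B/4)
z(Y, S) = (S + S²)² (z(Y, S) = (S² + S)² = (S + S²)²)
-102 - 147*z(-5, j(1/(D(-1) - 5))) = -102 - 147*(1/(4*(6 - 5)))²*(1 + 1/(4*(6 - 5)))² = -102 - 147*((¼)/1)²*(1 + (¼)/1)² = -102 - 147*((¼)*1)²*(1 + (¼)*1)² = -102 - 147*(¼)²*(1 + ¼)² = -102 - 147*(5/4)²/16 = -102 - 147*25/(16*16) = -102 - 147*25/256 = -102 - 3675/256 = -29787/256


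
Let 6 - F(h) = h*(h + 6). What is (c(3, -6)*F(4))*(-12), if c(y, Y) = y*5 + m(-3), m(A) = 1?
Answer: 6528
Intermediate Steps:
F(h) = 6 - h*(6 + h) (F(h) = 6 - h*(h + 6) = 6 - h*(6 + h))
c(y, Y) = 1 + 5*y (c(y, Y) = y*5 + 1 = 5*y + 1 = 1 + 5*y)
(c(3, -6)*F(4))*(-12) = ((1 + 5*3)*(6 - 1*4² - 6*4))*(-12) = ((1 + 15)*(6 - 1*16 - 24))*(-12) = (16*(6 - 16 - 24))*(-12) = (16*(-34))*(-12) = -544*(-12) = 6528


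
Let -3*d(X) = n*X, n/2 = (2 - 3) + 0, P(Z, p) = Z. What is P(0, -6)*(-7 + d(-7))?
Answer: 0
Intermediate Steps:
n = -2 (n = 2*((2 - 3) + 0) = 2*(-1 + 0) = 2*(-1) = -2)
d(X) = 2*X/3 (d(X) = -(-2)*X/3 = 2*X/3)
P(0, -6)*(-7 + d(-7)) = 0*(-7 + (⅔)*(-7)) = 0*(-7 - 14/3) = 0*(-35/3) = 0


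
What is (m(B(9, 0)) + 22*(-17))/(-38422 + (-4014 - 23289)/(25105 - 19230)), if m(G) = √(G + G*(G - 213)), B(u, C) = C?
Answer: 199750/20523323 ≈ 0.0097328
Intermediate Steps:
m(G) = √(G + G*(-213 + G))
(m(B(9, 0)) + 22*(-17))/(-38422 + (-4014 - 23289)/(25105 - 19230)) = (√(0*(-212 + 0)) + 22*(-17))/(-38422 + (-4014 - 23289)/(25105 - 19230)) = (√(0*(-212)) - 374)/(-38422 - 27303/5875) = (√0 - 374)/(-38422 - 27303*1/5875) = (0 - 374)/(-38422 - 27303/5875) = -374/(-225756553/5875) = -374*(-5875/225756553) = 199750/20523323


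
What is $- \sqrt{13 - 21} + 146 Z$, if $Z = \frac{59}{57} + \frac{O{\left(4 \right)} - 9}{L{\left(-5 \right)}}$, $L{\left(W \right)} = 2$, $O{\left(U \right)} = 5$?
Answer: $- \frac{8030}{57} - 2 i \sqrt{2} \approx -140.88 - 2.8284 i$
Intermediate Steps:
$Z = - \frac{55}{57}$ ($Z = \frac{59}{57} + \frac{5 - 9}{2} = 59 \cdot \frac{1}{57} - 2 = \frac{59}{57} - 2 = - \frac{55}{57} \approx -0.96491$)
$- \sqrt{13 - 21} + 146 Z = - \sqrt{13 - 21} + 146 \left(- \frac{55}{57}\right) = - \sqrt{-8} - \frac{8030}{57} = - 2 i \sqrt{2} - \frac{8030}{57} = - \frac{8030}{57} - 2 i \sqrt{2}$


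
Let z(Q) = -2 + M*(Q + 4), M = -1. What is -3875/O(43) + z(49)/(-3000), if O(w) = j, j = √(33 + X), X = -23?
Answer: 11/600 - 775*√10/2 ≈ -1225.4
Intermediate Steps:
j = √10 (j = √(33 - 23) = √10 ≈ 3.1623)
z(Q) = -6 - Q (z(Q) = -2 - (Q + 4) = -2 - (4 + Q) = -2 + (-4 - Q) = -6 - Q)
O(w) = √10
-3875/O(43) + z(49)/(-3000) = -3875*√10/10 + (-6 - 1*49)/(-3000) = -775*√10/2 + (-6 - 49)*(-1/3000) = -775*√10/2 - 55*(-1/3000) = -775*√10/2 + 11/600 = 11/600 - 775*√10/2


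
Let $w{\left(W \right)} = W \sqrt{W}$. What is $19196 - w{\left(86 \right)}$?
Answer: $19196 - 86 \sqrt{86} \approx 18398.0$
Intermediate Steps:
$w{\left(W \right)} = W^{\frac{3}{2}}$
$19196 - w{\left(86 \right)} = 19196 - 86^{\frac{3}{2}} = 19196 - 86 \sqrt{86}$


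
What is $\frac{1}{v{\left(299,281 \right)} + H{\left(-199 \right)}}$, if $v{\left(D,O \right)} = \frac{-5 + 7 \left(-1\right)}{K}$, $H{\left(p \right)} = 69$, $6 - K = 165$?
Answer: $\frac{53}{3661} \approx 0.014477$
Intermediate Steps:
$K = -159$ ($K = 6 - 165 = -159$)
$v{\left(D,O \right)} = \frac{4}{53}$ ($v{\left(D,O \right)} = \frac{-5 + 7 \left(-1\right)}{-159} = \left(-5 - 7\right) \left(- \frac{1}{159}\right) = \left(-12\right) \left(- \frac{1}{159}\right) = \frac{4}{53}$)
$\frac{1}{v{\left(299,281 \right)} + H{\left(-199 \right)}} = \frac{1}{\frac{4}{53} + 69} = \frac{1}{\frac{3661}{53}} = \frac{53}{3661}$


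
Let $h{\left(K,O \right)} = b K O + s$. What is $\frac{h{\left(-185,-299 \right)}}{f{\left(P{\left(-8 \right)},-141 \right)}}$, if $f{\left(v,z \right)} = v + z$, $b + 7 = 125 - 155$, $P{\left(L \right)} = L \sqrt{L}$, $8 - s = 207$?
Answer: $\frac{288606414}{20393} - \frac{32749664 i \sqrt{2}}{20393} \approx 14152.0 - 2271.1 i$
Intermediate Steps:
$s = -199$ ($s = 8 - 207 = -199$)
$P{\left(L \right)} = L^{\frac{3}{2}}$
$b = -37$ ($b = -7 + \left(125 - 155\right) = -7 - 30 = -37$)
$h{\left(K,O \right)} = -199 - 37 K O$ ($h{\left(K,O \right)} = - 37 K O - 199 = -199 - 37 K O$)
$\frac{h{\left(-185,-299 \right)}}{f{\left(P{\left(-8 \right)},-141 \right)}} = \frac{-199 - \left(-6845\right) \left(-299\right)}{\left(-8\right)^{\frac{3}{2}} - 141} = \frac{-199 - 2046655}{- 16 i \sqrt{2} - 141} = - \frac{2046854}{-141 - 16 i \sqrt{2}}$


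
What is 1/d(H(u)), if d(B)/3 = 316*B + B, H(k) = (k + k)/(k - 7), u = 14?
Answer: 1/3804 ≈ 0.00026288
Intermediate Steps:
H(k) = 2*k/(-7 + k) (H(k) = (2*k)/(-7 + k) = 2*k/(-7 + k))
d(B) = 951*B (d(B) = 3*(316*B + B) = 3*(317*B) = 951*B)
1/d(H(u)) = 1/(951*(2*14/(-7 + 14))) = 1/(951*(2*14/7)) = 1/(951*(2*14*(⅐))) = 1/(951*4) = 1/3804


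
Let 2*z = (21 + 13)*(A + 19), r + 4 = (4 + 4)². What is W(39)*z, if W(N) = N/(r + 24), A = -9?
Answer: 1105/14 ≈ 78.929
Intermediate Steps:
r = 60 (r = -4 + (4 + 4)² = -4 + 8² = -4 + 64 = 60)
W(N) = N/84 (W(N) = N/(60 + 24) = N/84)
z = 170 (z = ((21 + 13)*(-9 + 19))/2 = (34*10)/2 = (½)*340 = 170)
W(39)*z = ((1/84)*39)*170 = (13/28)*170 = 1105/14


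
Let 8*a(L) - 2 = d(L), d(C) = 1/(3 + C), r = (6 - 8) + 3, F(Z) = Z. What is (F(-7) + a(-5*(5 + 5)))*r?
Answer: -2539/376 ≈ -6.7527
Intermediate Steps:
r = 1 (r = -2 + 3 = 1)
a(L) = ¼ + 1/(8*(3 + L))
(F(-7) + a(-5*(5 + 5)))*r = (-7 + (7 + 2*(-5*(5 + 5)))/(8*(3 - 5*(5 + 5))))*1 = (-7 + (7 + 2*(-5*10))/(8*(3 - 5*10)))*1 = (-7 + (7 + 2*(-50))/(8*(3 - 50)))*1 = (-7 + (⅛)*(7 - 100)/(-47))*1 = (-7 + (⅛)*(-1/47)*(-93))*1 = (-7 + 93/376)*1 = -2539/376*1 = -2539/376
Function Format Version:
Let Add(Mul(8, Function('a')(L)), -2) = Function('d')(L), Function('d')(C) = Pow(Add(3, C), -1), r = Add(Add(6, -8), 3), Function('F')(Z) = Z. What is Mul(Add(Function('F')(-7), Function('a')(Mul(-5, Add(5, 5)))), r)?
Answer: Rational(-2539, 376) ≈ -6.7527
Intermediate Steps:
r = 1 (r = Add(-2, 3) = 1)
Function('a')(L) = Add(Rational(1, 4), Mul(Rational(1, 8), Pow(Add(3, L), -1)))
Mul(Add(Function('F')(-7), Function('a')(Mul(-5, Add(5, 5)))), r) = Mul(Add(-7, Mul(Rational(1, 8), Pow(Add(3, Mul(-5, Add(5, 5))), -1), Add(7, Mul(2, Mul(-5, Add(5, 5)))))), 1) = Mul(Add(-7, Mul(Rational(1, 8), Pow(Add(3, Mul(-5, 10)), -1), Add(7, Mul(2, Mul(-5, 10))))), 1) = Mul(Add(-7, Mul(Rational(1, 8), Pow(Add(3, -50), -1), Add(7, Mul(2, -50)))), 1) = Mul(Add(-7, Mul(Rational(1, 8), Pow(-47, -1), Add(7, -100))), 1) = Mul(Add(-7, Mul(Rational(1, 8), Rational(-1, 47), -93)), 1) = Mul(Add(-7, Rational(93, 376)), 1) = Mul(Rational(-2539, 376), 1) = Rational(-2539, 376)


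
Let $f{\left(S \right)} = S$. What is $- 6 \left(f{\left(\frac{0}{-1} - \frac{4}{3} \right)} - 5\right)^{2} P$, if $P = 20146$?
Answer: $- \frac{14545412}{3} \approx -4.8485 \cdot 10^{6}$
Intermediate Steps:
$- 6 \left(f{\left(\frac{0}{-1} - \frac{4}{3} \right)} - 5\right)^{2} P = - 6 \left(\left(\frac{0}{-1} - \frac{4}{3}\right) - 5\right)^{2} \cdot 20146 = - 6 \left(\left(0 \left(-1\right) - \frac{4}{3}\right) - 5\right)^{2} \cdot 20146 = - 6 \left(\left(0 - \frac{4}{3}\right) - 5\right)^{2} \cdot 20146 = - 6 \left(- \frac{4}{3} - 5\right)^{2} \cdot 20146 = - 6 \left(- \frac{19}{3}\right)^{2} \cdot 20146 = \left(-6\right) \frac{361}{9} \cdot 20146 = \left(- \frac{722}{3}\right) 20146 = - \frac{14545412}{3}$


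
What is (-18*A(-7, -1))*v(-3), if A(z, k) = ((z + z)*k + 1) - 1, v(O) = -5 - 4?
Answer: 2268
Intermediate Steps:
v(O) = -9
A(z, k) = 2*k*z (A(z, k) = ((2*z)*k + 1) - 1 = (2*k*z + 1) - 1 = (1 + 2*k*z) - 1 = 2*k*z)
(-18*A(-7, -1))*v(-3) = -36*(-1)*(-7)*(-9) = -18*14*(-9) = -252*(-9) = 2268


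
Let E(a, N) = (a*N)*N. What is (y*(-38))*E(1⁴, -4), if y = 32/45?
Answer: -19456/45 ≈ -432.36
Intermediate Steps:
E(a, N) = a*N² (E(a, N) = (N*a)*N = a*N²)
y = 32/45 (y = 32*(1/45) = 32/45 ≈ 0.71111)
(y*(-38))*E(1⁴, -4) = ((32/45)*(-38))*(1⁴*(-4)²) = -1216*16/45 = -1216/45*16 = -19456/45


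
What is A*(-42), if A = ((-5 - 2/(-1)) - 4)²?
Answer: -2058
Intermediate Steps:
A = 49 (A = ((-5 - 2*(-1)) - 4)² = ((-5 + 2) - 4)² = (-3 - 4)² = (-7)² = 49)
A*(-42) = 49*(-42) = -2058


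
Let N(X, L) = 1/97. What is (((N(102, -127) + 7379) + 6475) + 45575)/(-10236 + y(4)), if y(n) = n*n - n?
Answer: -960769/165288 ≈ -5.8127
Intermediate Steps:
y(n) = n**2 - n
N(X, L) = 1/97
(((N(102, -127) + 7379) + 6475) + 45575)/(-10236 + y(4)) = (((1/97 + 7379) + 6475) + 45575)/(-10236 + 4*(-1 + 4)) = ((715764/97 + 6475) + 45575)/(-10236 + 4*3) = (1343839/97 + 45575)/(-10236 + 12) = (5764614/97)/(-10224) = (5764614/97)*(-1/10224) = -960769/165288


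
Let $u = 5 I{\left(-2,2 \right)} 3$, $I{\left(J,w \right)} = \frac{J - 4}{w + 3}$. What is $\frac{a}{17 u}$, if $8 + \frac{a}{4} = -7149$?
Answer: $\frac{842}{9} \approx 93.556$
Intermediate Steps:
$a = -28628$ ($a = -32 + 4 \left(-7149\right) = -32 - 28596 = -28628$)
$I{\left(J,w \right)} = \frac{-4 + J}{3 + w}$
$u = -18$ ($u = 5 \frac{-4 - 2}{3 + 2} \cdot 3 = 5 \cdot \frac{1}{5} \left(-6\right) 3 = 5 \left(- \frac{6}{5}\right) 3 = \left(-6\right) 3 = -18$)
$\frac{a}{17 u} = - \frac{28628}{17 \left(-18\right)} = - \frac{28628}{-306} = \left(-28628\right) \left(- \frac{1}{306}\right) = \frac{842}{9}$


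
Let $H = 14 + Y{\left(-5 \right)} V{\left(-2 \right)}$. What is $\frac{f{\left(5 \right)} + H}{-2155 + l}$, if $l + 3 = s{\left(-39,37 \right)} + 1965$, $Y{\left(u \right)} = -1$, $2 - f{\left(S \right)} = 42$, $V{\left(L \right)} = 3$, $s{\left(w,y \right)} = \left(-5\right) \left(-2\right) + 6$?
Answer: $\frac{29}{177} \approx 0.16384$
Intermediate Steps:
$s{\left(w,y \right)} = 16$ ($s{\left(w,y \right)} = 10 + 6 = 16$)
$f{\left(S \right)} = -40$ ($f{\left(S \right)} = 2 - 42 = -40$)
$H = 11$ ($H = 14 - 3 = 11$)
$l = 1978$ ($l = -3 + \left(16 + 1965\right) = -3 + 1981 = 1978$)
$\frac{f{\left(5 \right)} + H}{-2155 + l} = \frac{-40 + 11}{-2155 + 1978} = - \frac{29}{-177} = \left(-29\right) \left(- \frac{1}{177}\right) = \frac{29}{177}$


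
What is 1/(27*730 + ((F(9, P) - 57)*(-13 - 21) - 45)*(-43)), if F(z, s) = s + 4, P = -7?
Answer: -1/66075 ≈ -1.5134e-5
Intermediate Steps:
F(z, s) = 4 + s
1/(27*730 + ((F(9, P) - 57)*(-13 - 21) - 45)*(-43)) = 1/(27*730 + (((4 - 7) - 57)*(-13 - 21) - 45)*(-43)) = 1/(19710 + ((-3 - 57)*(-34) - 45)*(-43)) = 1/(19710 + (-60*(-34) - 45)*(-43)) = 1/(19710 + (2040 - 45)*(-43)) = 1/(19710 + 1995*(-43)) = 1/(19710 - 85785) = 1/(-66075) = -1/66075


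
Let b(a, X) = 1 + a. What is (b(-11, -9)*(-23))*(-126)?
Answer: -28980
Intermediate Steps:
(b(-11, -9)*(-23))*(-126) = ((1 - 11)*(-23))*(-126) = -10*(-23)*(-126) = 230*(-126) = -28980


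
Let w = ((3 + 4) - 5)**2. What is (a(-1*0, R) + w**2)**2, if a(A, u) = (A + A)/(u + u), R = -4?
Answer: 256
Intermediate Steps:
a(A, u) = A/u (a(A, u) = (2*A)/((2*u)) = (2*A)*(1/(2*u)) = A/u)
w = 4 (w = (7 - 5)**2 = 2**2 = 4)
(a(-1*0, R) + w**2)**2 = (-1*0/(-4) + 4**2)**2 = (0*(-1/4) + 16)**2 = (0 + 16)**2 = 16**2 = 256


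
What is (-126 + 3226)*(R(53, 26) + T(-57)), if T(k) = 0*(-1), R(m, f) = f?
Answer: 80600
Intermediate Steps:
T(k) = 0
(-126 + 3226)*(R(53, 26) + T(-57)) = (-126 + 3226)*(26 + 0) = 3100*26 = 80600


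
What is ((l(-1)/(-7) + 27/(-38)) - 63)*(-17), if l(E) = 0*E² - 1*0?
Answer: 41157/38 ≈ 1083.1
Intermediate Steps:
l(E) = 0 (l(E) = 0 + 0 = 0)
((l(-1)/(-7) + 27/(-38)) - 63)*(-17) = ((0/(-7) + 27/(-38)) - 63)*(-17) = ((0*(-⅐) + 27*(-1/38)) - 63)*(-17) = ((0 - 27/38) - 63)*(-17) = (-27/38 - 63)*(-17) = -2421/38*(-17) = 41157/38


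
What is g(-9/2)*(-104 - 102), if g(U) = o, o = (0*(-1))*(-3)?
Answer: 0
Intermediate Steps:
o = 0 (o = 0*(-3) = 0)
g(U) = 0
g(-9/2)*(-104 - 102) = 0*(-104 - 102) = 0*(-206) = 0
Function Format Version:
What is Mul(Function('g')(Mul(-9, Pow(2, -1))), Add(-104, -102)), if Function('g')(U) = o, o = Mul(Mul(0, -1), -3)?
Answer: 0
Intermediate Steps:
o = 0 (o = Mul(0, -3) = 0)
Function('g')(U) = 0
Mul(Function('g')(Mul(-9, Pow(2, -1))), Add(-104, -102)) = Mul(0, Add(-104, -102)) = Mul(0, -206) = 0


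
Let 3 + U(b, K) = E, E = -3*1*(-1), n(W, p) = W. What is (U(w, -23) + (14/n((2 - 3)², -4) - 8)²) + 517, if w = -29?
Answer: 553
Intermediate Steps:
E = 3 (E = -3*(-1) = 3)
U(b, K) = 0 (U(b, K) = -3 + 3 = 0)
(U(w, -23) + (14/n((2 - 3)², -4) - 8)²) + 517 = (0 + (14/((2 - 3)²) - 8)²) + 517 = (0 + (14/((-1)²) - 8)²) + 517 = (0 + (14/1 - 8)²) + 517 = (0 + (14*1 - 8)²) + 517 = (0 + (14 - 8)²) + 517 = (0 + 6²) + 517 = (0 + 36) + 517 = 36 + 517 = 553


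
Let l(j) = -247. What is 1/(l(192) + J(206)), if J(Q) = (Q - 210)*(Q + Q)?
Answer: -1/1895 ≈ -0.00052770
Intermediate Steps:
J(Q) = 2*Q*(-210 + Q) (J(Q) = (-210 + Q)*(2*Q) = 2*Q*(-210 + Q))
1/(l(192) + J(206)) = 1/(-247 + 2*206*(-210 + 206)) = 1/(-247 + 2*206*(-4)) = 1/(-247 - 1648) = 1/(-1895) = -1/1895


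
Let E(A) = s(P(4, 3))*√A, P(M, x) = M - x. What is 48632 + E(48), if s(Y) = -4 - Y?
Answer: 48632 - 20*√3 ≈ 48597.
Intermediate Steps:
E(A) = -5*√A (E(A) = (-4 - (4 - 1*3))*√A = (-4 - (4 - 3))*√A = (-4 - 1*1)*√A = (-4 - 1)*√A = -5*√A)
48632 + E(48) = 48632 - 20*√3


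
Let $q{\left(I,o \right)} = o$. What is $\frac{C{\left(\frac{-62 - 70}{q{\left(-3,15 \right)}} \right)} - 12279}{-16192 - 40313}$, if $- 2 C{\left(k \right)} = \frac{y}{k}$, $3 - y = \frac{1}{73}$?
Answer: $\frac{39439603}{181494060} \approx 0.21731$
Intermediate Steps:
$y = \frac{218}{73}$ ($y = 3 - \frac{1}{73} = \frac{218}{73} \approx 2.9863$)
$C{\left(k \right)} = - \frac{109}{73 k}$ ($C{\left(k \right)} = - \frac{\frac{218}{73} \frac{1}{k}}{2} = - \frac{109}{73 k}$)
$\frac{C{\left(\frac{-62 - 70}{q{\left(-3,15 \right)}} \right)} - 12279}{-16192 - 40313} = \frac{- \frac{109}{73 \frac{-62 - 70}{15}} - 12279}{-16192 - 40313} = \frac{- \frac{109}{73 \left(\left(-132\right) \frac{1}{15}\right)} - 12279}{-56505} = \left(- \frac{109}{73 \left(- \frac{44}{5}\right)} - 12279\right) \left(- \frac{1}{56505}\right) = \left(\left(- \frac{109}{73}\right) \left(- \frac{5}{44}\right) - 12279\right) \left(- \frac{1}{56505}\right) = \left(\frac{545}{3212} - 12279\right) \left(- \frac{1}{56505}\right) = \left(- \frac{39439603}{3212}\right) \left(- \frac{1}{56505}\right) = \frac{39439603}{181494060}$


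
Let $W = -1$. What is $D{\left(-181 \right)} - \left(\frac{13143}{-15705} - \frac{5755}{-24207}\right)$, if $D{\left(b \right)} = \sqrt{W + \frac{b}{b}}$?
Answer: $\frac{8435938}{14080405} \approx 0.59913$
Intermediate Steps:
$D{\left(b \right)} = 0$ ($D{\left(b \right)} = \sqrt{-1 + \frac{b}{b}} = \sqrt{-1 + 1} = \sqrt{0} = 0$)
$D{\left(-181 \right)} - \left(\frac{13143}{-15705} - \frac{5755}{-24207}\right) = 0 - \left(\frac{13143}{-15705} - \frac{5755}{-24207}\right) = 0 - \left(13143 \left(- \frac{1}{15705}\right) - - \frac{5755}{24207}\right) = 0 - \left(- \frac{4381}{5235} + \frac{5755}{24207}\right) = 0 - - \frac{8435938}{14080405} = 0 + \frac{8435938}{14080405} = \frac{8435938}{14080405}$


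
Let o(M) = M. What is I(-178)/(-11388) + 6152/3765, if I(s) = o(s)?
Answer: 3929397/2381990 ≈ 1.6496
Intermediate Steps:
I(s) = s
I(-178)/(-11388) + 6152/3765 = -178/(-11388) + 6152/3765 = -178*(-1/11388) + 6152*(1/3765) = 89/5694 + 6152/3765 = 3929397/2381990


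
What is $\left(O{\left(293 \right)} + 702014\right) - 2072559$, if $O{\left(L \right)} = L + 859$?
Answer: $-1369393$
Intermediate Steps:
$O{\left(L \right)} = 859 + L$
$\left(O{\left(293 \right)} + 702014\right) - 2072559 = \left(\left(859 + 293\right) + 702014\right) - 2072559 = \left(1152 + 702014\right) - 2072559 = 703166 - 2072559 = -1369393$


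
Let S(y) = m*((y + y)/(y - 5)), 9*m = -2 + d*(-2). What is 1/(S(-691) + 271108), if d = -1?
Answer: 1/271108 ≈ 3.6886e-6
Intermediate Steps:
m = 0 (m = (-2 - 1*(-2))/9 = (-2 + 2)/9 = (1/9)*0 = 0)
S(y) = 0 (S(y) = 0*((y + y)/(y - 5)) = 0*((2*y)/(-5 + y)) = 0*(2*y/(-5 + y)) = 0)
1/(S(-691) + 271108) = 1/(0 + 271108) = 1/271108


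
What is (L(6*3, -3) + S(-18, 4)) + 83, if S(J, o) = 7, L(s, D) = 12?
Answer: 102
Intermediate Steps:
(L(6*3, -3) + S(-18, 4)) + 83 = (12 + 7) + 83 = 19 + 83 = 102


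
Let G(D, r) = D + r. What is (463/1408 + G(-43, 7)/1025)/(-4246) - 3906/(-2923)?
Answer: 23934054021499/17911638905600 ≈ 1.3362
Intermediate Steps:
(463/1408 + G(-43, 7)/1025)/(-4246) - 3906/(-2923) = (463/1408 + (-43 + 7)/1025)/(-4246) - 3906/(-2923) = (463*(1/1408) - 36*1/1025)*(-1/4246) - 3906*(-1/2923) = (463/1408 - 36/1025)*(-1/4246) + 3906/2923 = (423887/1443200)*(-1/4246) + 3906/2923 = -423887/6127827200 + 3906/2923 = 23934054021499/17911638905600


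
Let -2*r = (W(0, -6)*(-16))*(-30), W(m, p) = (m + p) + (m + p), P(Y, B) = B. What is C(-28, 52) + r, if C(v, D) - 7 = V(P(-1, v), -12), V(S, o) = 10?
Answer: 2897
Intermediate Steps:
W(m, p) = 2*m + 2*p
C(v, D) = 17 (C(v, D) = 7 + 10 = 17)
r = 2880 (r = -(2*0 + 2*(-6))*(-16)*(-30)/2 = -(0 - 12)*(-16)*(-30)/2 = -(-12*(-16))*(-30)/2 = -96*(-30) = -1/2*(-5760) = 2880)
C(-28, 52) + r = 17 + 2880 = 2897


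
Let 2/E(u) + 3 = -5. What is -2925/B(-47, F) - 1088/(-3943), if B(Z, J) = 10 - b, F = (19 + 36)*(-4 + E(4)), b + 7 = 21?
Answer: 11537627/15772 ≈ 731.53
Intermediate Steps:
E(u) = -¼ (E(u) = 2/(-3 - 5) = 2/(-8) = 2*(-⅛) = -¼)
b = 14 (b = -7 + 21 = 14)
F = -935/4 (F = (19 + 36)*(-4 - ¼) = 55*(-17/4) = -935/4 ≈ -233.75)
B(Z, J) = -4 (B(Z, J) = 10 - 1*14 = 10 - 14 = -4)
-2925/B(-47, F) - 1088/(-3943) = -2925/(-4) - 1088/(-3943) = -2925*(-¼) - 1088*(-1/3943) = 2925/4 + 1088/3943 = 11537627/15772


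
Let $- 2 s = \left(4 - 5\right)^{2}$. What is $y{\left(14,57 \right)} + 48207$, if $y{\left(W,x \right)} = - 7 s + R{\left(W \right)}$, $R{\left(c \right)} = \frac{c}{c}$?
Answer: $\frac{96423}{2} \approx 48212.0$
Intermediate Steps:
$R{\left(c \right)} = 1$
$s = - \frac{1}{2}$ ($s = - \frac{\left(4 - 5\right)^{2}}{2} = - \frac{\left(-1\right)^{2}}{2} = \left(- \frac{1}{2}\right) 1 = - \frac{1}{2} \approx -0.5$)
$y{\left(W,x \right)} = \frac{9}{2}$ ($y{\left(W,x \right)} = \left(-7\right) \left(- \frac{1}{2}\right) + 1 = \frac{7}{2} + 1 = \frac{9}{2}$)
$y{\left(14,57 \right)} + 48207 = \frac{9}{2} + 48207 = \frac{96423}{2}$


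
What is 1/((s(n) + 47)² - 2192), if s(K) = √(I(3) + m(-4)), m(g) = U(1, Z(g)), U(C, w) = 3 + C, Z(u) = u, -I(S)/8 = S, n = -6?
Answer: -I/(3*I + 188*√5) ≈ -1.6975e-5 - 0.0023787*I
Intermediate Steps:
I(S) = -8*S
m(g) = 4 (m(g) = 3 + 1 = 4)
s(K) = 2*I*√5 (s(K) = √(-8*3 + 4) = √(-24 + 4) = √(-20) = 2*I*√5)
1/((s(n) + 47)² - 2192) = 1/((2*I*√5 + 47)² - 2192) = 1/((47 + 2*I*√5)² - 2192) = 1/(-2192 + (47 + 2*I*√5)²)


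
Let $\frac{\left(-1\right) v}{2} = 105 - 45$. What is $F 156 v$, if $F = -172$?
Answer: $3219840$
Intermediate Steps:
$v = -120$ ($v = - 2 \left(105 - 45\right) = \left(-2\right) 60 = -120$)
$F 156 v = \left(-172\right) 156 \left(-120\right) = \left(-26832\right) \left(-120\right) = 3219840$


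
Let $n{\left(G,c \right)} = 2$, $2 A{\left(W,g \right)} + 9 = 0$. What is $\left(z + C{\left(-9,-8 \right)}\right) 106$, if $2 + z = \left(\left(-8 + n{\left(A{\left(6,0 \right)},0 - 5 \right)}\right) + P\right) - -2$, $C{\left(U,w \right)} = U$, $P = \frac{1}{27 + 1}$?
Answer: $- \frac{22207}{14} \approx -1586.2$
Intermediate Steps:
$A{\left(W,g \right)} = - \frac{9}{2}$ ($A{\left(W,g \right)} = - \frac{9}{2} + \frac{1}{2} \cdot 0 = - \frac{9}{2} + 0 = - \frac{9}{2}$)
$P = \frac{1}{28} \approx 0.035714$
$z = - \frac{167}{28}$ ($z = -2 + \left(\left(\left(-8 + 2\right) + \frac{1}{28}\right) - -2\right) = -2 + \left(\left(-6 + \frac{1}{28}\right) + 2\right) = -2 + \left(- \frac{167}{28} + 2\right) = -2 - \frac{111}{28} = - \frac{167}{28} \approx -5.9643$)
$\left(z + C{\left(-9,-8 \right)}\right) 106 = \left(- \frac{167}{28} - 9\right) 106 = \left(- \frac{419}{28}\right) 106 = - \frac{22207}{14}$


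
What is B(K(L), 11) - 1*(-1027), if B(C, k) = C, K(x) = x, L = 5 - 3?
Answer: 1029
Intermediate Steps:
L = 2
B(K(L), 11) - 1*(-1027) = 2 - 1*(-1027) = 2 + 1027 = 1029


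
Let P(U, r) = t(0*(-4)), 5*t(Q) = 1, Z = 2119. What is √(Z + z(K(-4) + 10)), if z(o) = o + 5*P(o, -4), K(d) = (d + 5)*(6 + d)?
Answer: 2*√533 ≈ 46.174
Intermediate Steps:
K(d) = (5 + d)*(6 + d)
t(Q) = ⅕ (t(Q) = (⅕)*1 = ⅕)
P(U, r) = ⅕
z(o) = 1 + o (z(o) = o + 5*(⅕) = o + 1 = 1 + o)
√(Z + z(K(-4) + 10)) = √(2119 + (1 + ((30 + (-4)² + 11*(-4)) + 10))) = √(2119 + (1 + ((30 + 16 - 44) + 10))) = √(2119 + (1 + (2 + 10))) = √(2119 + (1 + 12)) = √(2119 + 13) = √2132 = 2*√533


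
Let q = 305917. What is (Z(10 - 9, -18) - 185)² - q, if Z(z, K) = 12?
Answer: -275988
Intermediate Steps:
(Z(10 - 9, -18) - 185)² - q = (12 - 185)² - 1*305917 = (-173)² - 305917 = 29929 - 305917 = -275988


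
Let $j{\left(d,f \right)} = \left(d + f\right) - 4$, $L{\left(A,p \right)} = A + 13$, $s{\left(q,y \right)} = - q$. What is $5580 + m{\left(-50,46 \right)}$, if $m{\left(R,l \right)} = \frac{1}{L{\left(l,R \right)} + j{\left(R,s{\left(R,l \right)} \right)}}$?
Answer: $\frac{306901}{55} \approx 5580.0$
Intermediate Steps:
$L{\left(A,p \right)} = 13 + A$
$j{\left(d,f \right)} = -4 + d + f$
$m{\left(R,l \right)} = \frac{1}{9 + l}$ ($m{\left(R,l \right)} = \frac{1}{\left(13 + l\right) - 4} = \frac{1}{9 + l}$)
$5580 + m{\left(-50,46 \right)} = 5580 + \frac{1}{9 + 46} = 5580 + \frac{1}{55} = \frac{306901}{55}$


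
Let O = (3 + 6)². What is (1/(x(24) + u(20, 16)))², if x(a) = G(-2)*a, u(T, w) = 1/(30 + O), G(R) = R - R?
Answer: 12321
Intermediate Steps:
O = 81 (O = 9² = 81)
G(R) = 0
u(T, w) = 1/111 (u(T, w) = 1/(30 + 81) = 1/111)
x(a) = 0 (x(a) = 0*a = 0)
(1/(x(24) + u(20, 16)))² = (1/(0 + 1/111))² = (1/(1/111))² = 111² = 12321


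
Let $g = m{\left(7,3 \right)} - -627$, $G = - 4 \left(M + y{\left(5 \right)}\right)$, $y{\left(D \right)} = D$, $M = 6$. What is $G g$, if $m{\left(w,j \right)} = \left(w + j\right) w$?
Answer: $-30668$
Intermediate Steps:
$G = -44$ ($G = - 4 \left(6 + 5\right) = \left(-4\right) 11 = -44$)
$m{\left(w,j \right)} = w \left(j + w\right)$ ($m{\left(w,j \right)} = \left(j + w\right) w = w \left(j + w\right)$)
$g = 697$ ($g = 7 \left(3 + 7\right) - -627 = 7 \cdot 10 + 627 = 70 + 627 = 697$)
$G g = \left(-44\right) 697 = -30668$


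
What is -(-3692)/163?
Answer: 3692/163 ≈ 22.650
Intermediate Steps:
-(-3692)/163 = -13*(-284/163) = 3692/163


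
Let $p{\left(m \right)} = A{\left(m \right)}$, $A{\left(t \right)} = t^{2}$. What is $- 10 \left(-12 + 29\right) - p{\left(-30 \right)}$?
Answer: $-1070$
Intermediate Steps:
$p{\left(m \right)} = m^{2}$
$- 10 \left(-12 + 29\right) - p{\left(-30 \right)} = - 10 \left(-12 + 29\right) - \left(-30\right)^{2} = \left(-10\right) 17 - 900 = -170 - 900 = -1070$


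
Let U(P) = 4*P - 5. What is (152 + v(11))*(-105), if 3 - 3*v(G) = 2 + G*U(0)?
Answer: -17920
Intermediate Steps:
U(P) = -5 + 4*P
v(G) = ⅓ + 5*G/3 (v(G) = 1 - (2 + G*(-5 + 4*0))/3 = 1 - (2 + G*(-5 + 0))/3 = 1 - (2 + G*(-5))/3 = 1 - (2 - 5*G)/3 = 1 + (-⅔ + 5*G/3) = ⅓ + 5*G/3)
(152 + v(11))*(-105) = (152 + (⅓ + (5/3)*11))*(-105) = (152 + (⅓ + 55/3))*(-105) = (152 + 56/3)*(-105) = (512/3)*(-105) = -17920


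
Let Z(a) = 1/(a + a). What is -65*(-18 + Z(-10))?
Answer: 4693/4 ≈ 1173.3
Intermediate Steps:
Z(a) = 1/(2*a)
-65*(-18 + Z(-10)) = -65*(-18 + (½)/(-10)) = -65*(-18 + (½)*(-⅒)) = -65*(-18 - 1/20) = -65*(-361/20) = 4693/4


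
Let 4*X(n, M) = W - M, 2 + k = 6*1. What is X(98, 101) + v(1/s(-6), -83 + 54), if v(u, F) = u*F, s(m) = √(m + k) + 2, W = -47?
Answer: (-37*√2 + 103*I)/(√2 - 2*I) ≈ -46.667 + 6.8354*I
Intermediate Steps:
k = 4 (k = -2 + 6*1 = -2 + 6 = 4)
X(n, M) = -47/4 - M/4 (X(n, M) = (-47 - M)/4 = -47/4 - M/4)
s(m) = 2 + √(4 + m) (s(m) = √(m + 4) + 2 = √(4 + m) + 2 = 2 + √(4 + m))
v(u, F) = F*u
X(98, 101) + v(1/s(-6), -83 + 54) = (-47/4 - ¼*101) + (-83 + 54)/(2 + √(4 - 6)) = (-47/4 - 101/4) - 29/(2 + √(-2)) = -37 - 29/(2 + I*√2)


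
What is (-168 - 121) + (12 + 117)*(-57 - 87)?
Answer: -18865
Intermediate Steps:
(-168 - 121) + (12 + 117)*(-57 - 87) = -289 + 129*(-144) = -289 - 18576 = -18865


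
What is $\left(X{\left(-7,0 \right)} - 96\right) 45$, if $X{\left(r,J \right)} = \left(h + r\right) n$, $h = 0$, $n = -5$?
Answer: $-2745$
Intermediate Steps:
$X{\left(r,J \right)} = - 5 r$ ($X{\left(r,J \right)} = \left(0 + r\right) \left(-5\right) = r \left(-5\right) = - 5 r$)
$\left(X{\left(-7,0 \right)} - 96\right) 45 = \left(\left(-5\right) \left(-7\right) - 96\right) 45 = \left(35 - 96\right) 45 = \left(-61\right) 45 = -2745$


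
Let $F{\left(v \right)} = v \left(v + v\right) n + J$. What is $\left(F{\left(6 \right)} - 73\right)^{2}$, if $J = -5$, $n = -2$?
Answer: $49284$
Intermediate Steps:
$F{\left(v \right)} = -5 - 4 v^{2}$ ($F{\left(v \right)} = v \left(v + v\right) \left(-2\right) - 5 = v 2 v \left(-2\right) - 5 = 2 v^{2} \left(-2\right) - 5 = - 4 v^{2} - 5 = -5 - 4 v^{2}$)
$\left(F{\left(6 \right)} - 73\right)^{2} = \left(\left(-5 - 4 \cdot 6^{2}\right) - 73\right)^{2} = \left(\left(-5 - 144\right) - 73\right)^{2} = \left(-149 - 73\right)^{2} = \left(-222\right)^{2} = 49284$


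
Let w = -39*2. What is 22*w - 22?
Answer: -1738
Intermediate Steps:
w = -78
22*w - 22 = 22*(-78) - 22 = -1716 - 22 = -1738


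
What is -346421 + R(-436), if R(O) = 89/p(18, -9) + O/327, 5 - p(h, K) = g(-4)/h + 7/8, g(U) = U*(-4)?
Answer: -242129987/699 ≈ -3.4640e+5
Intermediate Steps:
g(U) = -4*U
p(h, K) = 33/8 - 16/h (p(h, K) = 5 - ((-4*(-4))/h + 7/8) = 5 - (16/h + 7*(1/8)) = 5 - (16/h + 7/8) = 5 - (7/8 + 16/h) = 5 + (-7/8 - 16/h) = 33/8 - 16/h)
R(O) = 6408/233 + O/327 (R(O) = 89/(33/8 - 16/18) + O/327 = 89/(33/8 - 16*1/18) + O*(1/327) = 89/(33/8 - 8/9) + O/327 = 89/(233/72) + O/327 = 89*(72/233) + O/327 = 6408/233 + O/327)
-346421 + R(-436) = -346421 + (6408/233 + (1/327)*(-436)) = -346421 + (6408/233 - 4/3) = -346421 + 18292/699 = -242129987/699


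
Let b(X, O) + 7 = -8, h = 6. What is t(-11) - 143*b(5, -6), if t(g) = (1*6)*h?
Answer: 2181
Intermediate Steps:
b(X, O) = -15 (b(X, O) = -7 - 8 = -15)
t(g) = 36 (t(g) = (1*6)*6 = 6*6 = 36)
t(-11) - 143*b(5, -6) = 36 - 143*(-15) = 36 + 2145 = 2181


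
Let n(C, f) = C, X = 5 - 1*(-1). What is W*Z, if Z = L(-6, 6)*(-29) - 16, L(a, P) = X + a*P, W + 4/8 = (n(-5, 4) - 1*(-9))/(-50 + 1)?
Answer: -3477/7 ≈ -496.71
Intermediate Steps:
X = 6 (X = 5 + 1 = 6)
W = -57/98 (W = -1/2 + (-5 - 1*(-9))/(-50 + 1) = -1/2 + (-5 + 9)/(-49) = -1/2 + 4*(-1/49) = -1/2 - 4/49 = -57/98 ≈ -0.58163)
L(a, P) = 6 + P*a (L(a, P) = 6 + a*P = 6 + P*a)
Z = 854 (Z = (6 + 6*(-6))*(-29) - 16 = (6 - 36)*(-29) - 16 = -30*(-29) - 16 = 870 - 16 = 854)
W*Z = -57/98*854 = -3477/7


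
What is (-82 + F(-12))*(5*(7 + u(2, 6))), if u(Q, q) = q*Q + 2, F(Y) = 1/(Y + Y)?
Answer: -68915/8 ≈ -8614.4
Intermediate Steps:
F(Y) = 1/(2*Y)
u(Q, q) = 2 + Q*q (u(Q, q) = Q*q + 2 = 2 + Q*q)
(-82 + F(-12))*(5*(7 + u(2, 6))) = (-82 + (½)/(-12))*(5*(7 + (2 + 2*6))) = (-82 + (½)*(-1/12))*(5*(7 + (2 + 12))) = (-82 - 1/24)*(5*(7 + 14)) = -9845*21/24 = -1969/24*105 = -68915/8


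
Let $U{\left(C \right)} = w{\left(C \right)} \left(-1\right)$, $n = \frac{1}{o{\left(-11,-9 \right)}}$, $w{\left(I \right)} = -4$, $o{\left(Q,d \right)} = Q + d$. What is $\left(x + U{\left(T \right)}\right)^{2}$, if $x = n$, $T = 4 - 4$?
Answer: $\frac{6241}{400} \approx 15.602$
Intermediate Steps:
$n = - \frac{1}{20}$ ($n = \frac{1}{-11 - 9} = \frac{1}{-20} = - \frac{1}{20} \approx -0.05$)
$T = 0$ ($T = 4 - 4 = 0$)
$U{\left(C \right)} = 4$ ($U{\left(C \right)} = \left(-4\right) \left(-1\right) = 4$)
$x = - \frac{1}{20} \approx -0.05$
$\left(x + U{\left(T \right)}\right)^{2} = \left(- \frac{1}{20} + 4\right)^{2} = \left(\frac{79}{20}\right)^{2} = \frac{6241}{400}$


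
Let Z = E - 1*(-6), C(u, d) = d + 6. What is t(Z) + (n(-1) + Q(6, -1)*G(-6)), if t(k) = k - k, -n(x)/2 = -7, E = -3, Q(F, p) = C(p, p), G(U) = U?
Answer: -16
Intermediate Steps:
C(u, d) = 6 + d
Q(F, p) = 6 + p
n(x) = 14 (n(x) = -2*(-7) = 14)
Z = 3 (Z = -3 - 1*(-6) = -3 + 6 = 3)
t(k) = 0
t(Z) + (n(-1) + Q(6, -1)*G(-6)) = 0 + (14 + (6 - 1)*(-6)) = 0 + (14 + 5*(-6)) = 0 + (14 - 30) = 0 - 16 = -16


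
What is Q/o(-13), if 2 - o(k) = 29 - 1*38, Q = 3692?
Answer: 3692/11 ≈ 335.64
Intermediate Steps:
o(k) = 11 (o(k) = 2 - (29 - 1*38) = 2 - (29 - 38) = 2 - 1*(-9) = 2 + 9 = 11)
Q/o(-13) = 3692/11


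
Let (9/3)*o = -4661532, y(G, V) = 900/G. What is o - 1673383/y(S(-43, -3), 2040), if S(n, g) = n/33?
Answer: -46077211331/29700 ≈ -1.5514e+6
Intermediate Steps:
S(n, g) = n/33 (S(n, g) = n*(1/33) = n/33)
o = -1553844 (o = (⅓)*(-4661532) = -1553844)
o - 1673383/y(S(-43, -3), 2040) = -1553844 - 1673383/(900/(((1/33)*(-43)))) = -1553844 - 1673383/(900/(-43/33)) = -1553844 - 1673383/(900*(-33/43)) = -1553844 - 1673383/(-29700/43) = -1553844 - 1673383*(-43/29700) = -1553844 + 71955469/29700 = -46077211331/29700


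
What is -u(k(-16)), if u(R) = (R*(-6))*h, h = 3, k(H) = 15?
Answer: 270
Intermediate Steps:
u(R) = -18*R (u(R) = (R*(-6))*3 = -6*R*3 = -18*R)
-u(k(-16)) = -(-18)*15 = -1*(-270) = 270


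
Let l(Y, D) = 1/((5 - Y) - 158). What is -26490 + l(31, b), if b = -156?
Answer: -4874161/184 ≈ -26490.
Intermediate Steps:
l(Y, D) = 1/(-153 - Y)
-26490 + l(31, b) = -26490 - 1/(153 + 31) = -26490 - 1/184 = -4874161/184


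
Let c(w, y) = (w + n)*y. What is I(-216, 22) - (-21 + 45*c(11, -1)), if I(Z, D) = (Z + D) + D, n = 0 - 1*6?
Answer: 74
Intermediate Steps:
n = -6 (n = 0 - 6 = -6)
I(Z, D) = Z + 2*D (I(Z, D) = (D + Z) + D = Z + 2*D)
c(w, y) = y*(-6 + w) (c(w, y) = (w - 6)*y = (-6 + w)*y = y*(-6 + w))
I(-216, 22) - (-21 + 45*c(11, -1)) = (-216 + 2*22) - (-21 + 45*(-(-6 + 11))) = (-216 + 44) - (-21 + 45*(-1*5)) = -172 - (-21 + 45*(-5)) = -172 - (-21 - 225) = -172 - 1*(-246) = -172 + 246 = 74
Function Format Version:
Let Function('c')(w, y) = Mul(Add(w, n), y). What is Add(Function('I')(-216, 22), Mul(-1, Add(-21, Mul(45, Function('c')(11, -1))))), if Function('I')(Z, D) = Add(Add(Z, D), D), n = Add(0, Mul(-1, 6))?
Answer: 74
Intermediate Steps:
n = -6 (n = Add(0, -6) = -6)
Function('I')(Z, D) = Add(Z, Mul(2, D)) (Function('I')(Z, D) = Add(Add(D, Z), D) = Add(Z, Mul(2, D)))
Function('c')(w, y) = Mul(y, Add(-6, w)) (Function('c')(w, y) = Mul(Add(w, -6), y) = Mul(Add(-6, w), y) = Mul(y, Add(-6, w)))
Add(Function('I')(-216, 22), Mul(-1, Add(-21, Mul(45, Function('c')(11, -1))))) = Add(Add(-216, Mul(2, 22)), Mul(-1, Add(-21, Mul(45, Mul(-1, Add(-6, 11)))))) = Add(Add(-216, 44), Mul(-1, Add(-21, Mul(45, Mul(-1, 5))))) = Add(-172, Mul(-1, Add(-21, Mul(45, -5)))) = Add(-172, Mul(-1, Add(-21, -225))) = Add(-172, Mul(-1, -246)) = Add(-172, 246) = 74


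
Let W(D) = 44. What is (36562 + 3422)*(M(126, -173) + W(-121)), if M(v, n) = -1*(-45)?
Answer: 3558576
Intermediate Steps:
M(v, n) = 45
(36562 + 3422)*(M(126, -173) + W(-121)) = (36562 + 3422)*(45 + 44) = 39984*89 = 3558576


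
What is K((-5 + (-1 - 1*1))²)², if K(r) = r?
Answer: 2401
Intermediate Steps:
K((-5 + (-1 - 1*1))²)² = ((-5 + (-1 - 1*1))²)² = ((-5 + (-1 - 1))²)² = ((-5 - 2)²)² = ((-7)²)² = 49² = 2401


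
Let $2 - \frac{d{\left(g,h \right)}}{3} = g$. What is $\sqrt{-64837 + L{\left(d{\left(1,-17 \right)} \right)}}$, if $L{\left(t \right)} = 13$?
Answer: $2 i \sqrt{16206} \approx 254.61 i$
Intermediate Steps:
$d{\left(g,h \right)} = 6 - 3 g$
$\sqrt{-64837 + L{\left(d{\left(1,-17 \right)} \right)}} = \sqrt{-64837 + 13} = \sqrt{-64824} = 2 i \sqrt{16206}$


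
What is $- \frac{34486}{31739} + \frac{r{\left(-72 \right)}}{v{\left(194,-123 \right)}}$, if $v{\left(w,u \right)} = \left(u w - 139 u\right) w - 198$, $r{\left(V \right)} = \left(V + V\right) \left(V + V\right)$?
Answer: $- \frac{478382702}{433967347} \approx -1.1023$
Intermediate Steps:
$r{\left(V \right)} = 4 V^{2}$ ($r{\left(V \right)} = 2 V 2 V = 4 V^{2}$)
$v{\left(w,u \right)} = -198 + w \left(- 139 u + u w\right)$ ($v{\left(w,u \right)} = \left(- 139 u + u w\right) w - 198 = w \left(- 139 u + u w\right) - 198 = -198 + w \left(- 139 u + u w\right)$)
$- \frac{34486}{31739} + \frac{r{\left(-72 \right)}}{v{\left(194,-123 \right)}} = - \frac{34486}{31739} + \frac{4 \left(-72\right)^{2}}{-198 - 123 \cdot 194^{2} - \left(-17097\right) 194} = \left(-34486\right) \frac{1}{31739} + \frac{4 \cdot 5184}{-198 - 4629228 + 3316818} = - \frac{34486}{31739} + \frac{20736}{-198 - 4629228 + 3316818} = - \frac{34486}{31739} + \frac{20736}{-1312608} = - \frac{34486}{31739} + 20736 \left(- \frac{1}{1312608}\right) = - \frac{34486}{31739} - \frac{216}{13673} = - \frac{478382702}{433967347}$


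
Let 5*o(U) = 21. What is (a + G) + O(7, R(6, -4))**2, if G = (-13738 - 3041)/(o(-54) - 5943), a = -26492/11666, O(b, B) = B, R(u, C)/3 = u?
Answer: 2676880279/8247862 ≈ 324.55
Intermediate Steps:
R(u, C) = 3*u
a = -13246/5833 (a = -26492*1/11666 = -13246/5833 ≈ -2.2709)
o(U) = 21/5 (o(U) = (1/5)*21 = 21/5)
G = 3995/1414 (G = (-13738 - 3041)/(21/5 - 5943) = -16779/(-29694/5) = -16779*(-5/29694) = 3995/1414 ≈ 2.8253)
(a + G) + O(7, R(6, -4))**2 = (-13246/5833 + 3995/1414) + (3*6)**2 = 4572991/8247862 + 18**2 = 4572991/8247862 + 324 = 2676880279/8247862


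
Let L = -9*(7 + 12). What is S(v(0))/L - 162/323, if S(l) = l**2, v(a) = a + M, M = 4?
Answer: -1730/2907 ≈ -0.59512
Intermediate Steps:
L = -171 (L = -9*19 = -171)
v(a) = 4 + a (v(a) = a + 4 = 4 + a)
S(v(0))/L - 162/323 = (4 + 0)**2/(-171) - 162/323 = 4**2*(-1/171) - 162*1/323 = 16*(-1/171) - 162/323 = -16/171 - 162/323 = -1730/2907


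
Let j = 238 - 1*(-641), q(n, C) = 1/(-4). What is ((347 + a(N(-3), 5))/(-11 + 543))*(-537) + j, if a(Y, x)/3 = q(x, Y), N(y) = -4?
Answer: 1126767/2128 ≈ 529.50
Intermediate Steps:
q(n, C) = -¼
a(Y, x) = -¾ (a(Y, x) = 3*(-¼) = -¾)
j = 879 (j = 238 + 641 = 879)
((347 + a(N(-3), 5))/(-11 + 543))*(-537) + j = ((347 - ¾)/(-11 + 543))*(-537) + 879 = ((1385/4)/532)*(-537) + 879 = ((1385/4)*(1/532))*(-537) + 879 = (1385/2128)*(-537) + 879 = -743745/2128 + 879 = 1126767/2128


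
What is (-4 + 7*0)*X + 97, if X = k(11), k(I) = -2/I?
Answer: 1075/11 ≈ 97.727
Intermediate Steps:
X = -2/11 ≈ -0.18182
(-4 + 7*0)*X + 97 = (-4 + 7*0)*(-2/11) + 97 = (-4 + 0)*(-2/11) + 97 = -4*(-2/11) + 97 = 8/11 + 97 = 1075/11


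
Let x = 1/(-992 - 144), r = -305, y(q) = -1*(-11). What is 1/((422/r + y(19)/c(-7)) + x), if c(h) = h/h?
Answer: 346480/3331583 ≈ 0.10400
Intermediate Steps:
c(h) = 1
y(q) = 11
x = -1/1136 (x = 1/(-1136) = -1/1136 ≈ -0.00088028)
1/((422/r + y(19)/c(-7)) + x) = 1/((422/(-305) + 11/1) - 1/1136) = 1/((422*(-1/305) + 11*1) - 1/1136) = 1/((-422/305 + 11) - 1/1136) = 1/(2933/305 - 1/1136) = 1/(3331583/346480) = 346480/3331583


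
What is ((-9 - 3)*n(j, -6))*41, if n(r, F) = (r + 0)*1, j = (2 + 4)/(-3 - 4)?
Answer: 2952/7 ≈ 421.71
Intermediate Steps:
j = -6/7 (j = 6/(-7) = 6*(-⅐) = -6/7 ≈ -0.85714)
n(r, F) = r (n(r, F) = r*1 = r)
((-9 - 3)*n(j, -6))*41 = ((-9 - 3)*(-6/7))*41 = -12*(-6/7)*41 = (72/7)*41 = 2952/7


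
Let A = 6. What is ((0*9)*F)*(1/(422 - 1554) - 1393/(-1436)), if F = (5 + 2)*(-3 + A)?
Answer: 0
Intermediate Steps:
F = 21 (F = (5 + 2)*(-3 + 6) = 7*3 = 21)
((0*9)*F)*(1/(422 - 1554) - 1393/(-1436)) = ((0*9)*21)*(1/(422 - 1554) - 1393/(-1436)) = (0*21)*(1/(-1132) - 1393*(-1/1436)) = 0*(-1/1132 + 1393/1436) = 0*(98465/101597) = 0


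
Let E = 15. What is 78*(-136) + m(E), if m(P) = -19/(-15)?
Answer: -159101/15 ≈ -10607.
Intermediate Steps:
m(P) = 19/15 (m(P) = -19*(-1/15) = 19/15)
78*(-136) + m(E) = 78*(-136) + 19/15 = -10608 + 19/15 = -159101/15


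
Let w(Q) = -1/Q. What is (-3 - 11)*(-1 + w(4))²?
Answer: -175/8 ≈ -21.875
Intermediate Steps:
(-3 - 11)*(-1 + w(4))² = (-3 - 11)*(-1 - 1/4)² = -14*(-1 - 1*¼)² = -14*(-1 - ¼)² = -14*(-5/4)² = -14*25/16 = -175/8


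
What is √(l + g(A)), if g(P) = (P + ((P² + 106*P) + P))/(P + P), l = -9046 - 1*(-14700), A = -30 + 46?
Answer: 2*√1429 ≈ 75.604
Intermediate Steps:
A = 16
l = 5654 (l = -9046 + 14700 = 5654)
g(P) = (P² + 108*P)/(2*P) (g(P) = (P + (P² + 107*P))/((2*P)) = (P² + 108*P)*(1/(2*P)) = (P² + 108*P)/(2*P))
√(l + g(A)) = √(5654 + (54 + (½)*16)) = √(5654 + (54 + 8)) = √(5654 + 62) = √5716 = 2*√1429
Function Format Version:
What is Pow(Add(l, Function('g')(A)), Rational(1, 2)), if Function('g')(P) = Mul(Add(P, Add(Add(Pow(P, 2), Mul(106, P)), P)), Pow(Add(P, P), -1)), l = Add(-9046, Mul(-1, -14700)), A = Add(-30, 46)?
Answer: Mul(2, Pow(1429, Rational(1, 2))) ≈ 75.604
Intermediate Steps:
A = 16
l = 5654 (l = Add(-9046, 14700) = 5654)
Function('g')(P) = Mul(Rational(1, 2), Pow(P, -1), Add(Pow(P, 2), Mul(108, P))) (Function('g')(P) = Mul(Add(P, Add(Pow(P, 2), Mul(107, P))), Pow(Mul(2, P), -1)) = Mul(Add(Pow(P, 2), Mul(108, P)), Mul(Rational(1, 2), Pow(P, -1))) = Mul(Rational(1, 2), Pow(P, -1), Add(Pow(P, 2), Mul(108, P))))
Pow(Add(l, Function('g')(A)), Rational(1, 2)) = Pow(Add(5654, Add(54, Mul(Rational(1, 2), 16))), Rational(1, 2)) = Pow(Add(5654, Add(54, 8)), Rational(1, 2)) = Pow(Add(5654, 62), Rational(1, 2)) = Pow(5716, Rational(1, 2)) = Mul(2, Pow(1429, Rational(1, 2)))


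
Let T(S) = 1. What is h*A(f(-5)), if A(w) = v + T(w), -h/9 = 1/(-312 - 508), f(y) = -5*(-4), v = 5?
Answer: 27/410 ≈ 0.065854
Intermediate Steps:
f(y) = 20
h = 9/820 (h = -9/(-312 - 508) = -9/(-820) = -9*(-1/820) = 9/820 ≈ 0.010976)
A(w) = 6 (A(w) = 5 + 1 = 6)
h*A(f(-5)) = (9/820)*6 = 27/410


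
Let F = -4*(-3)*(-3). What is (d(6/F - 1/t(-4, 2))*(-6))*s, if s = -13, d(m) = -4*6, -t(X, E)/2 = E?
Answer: -1872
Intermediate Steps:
F = -36 (F = 12*(-3) = -36)
t(X, E) = -2*E
d(m) = -24
(d(6/F - 1/t(-4, 2))*(-6))*s = -24*(-6)*(-13) = 144*(-13) = -1872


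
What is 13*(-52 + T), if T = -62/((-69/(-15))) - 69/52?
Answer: -79899/92 ≈ -868.47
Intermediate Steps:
T = -17707/1196 (T = -62/((-69*(-1/15))) - 69*1/52 = -62/23/5 - 69/52 = -62*5/23 - 69/52 = -310/23 - 69/52 = -17707/1196 ≈ -14.805)
13*(-52 + T) = 13*(-52 - 17707/1196) = 13*(-79899/1196) = -79899/92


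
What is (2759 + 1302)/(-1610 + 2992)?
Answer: 4061/1382 ≈ 2.9385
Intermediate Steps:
(2759 + 1302)/(-1610 + 2992) = 4061/1382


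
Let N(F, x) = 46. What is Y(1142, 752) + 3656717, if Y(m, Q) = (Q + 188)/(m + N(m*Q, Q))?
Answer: 1086045184/297 ≈ 3.6567e+6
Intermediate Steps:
Y(m, Q) = (188 + Q)/(46 + m) (Y(m, Q) = (Q + 188)/(m + 46) = (188 + Q)/(46 + m))
Y(1142, 752) + 3656717 = (188 + 752)/(46 + 1142) + 3656717 = 940/1188 + 3656717 = (1/1188)*940 + 3656717 = 235/297 + 3656717 = 1086045184/297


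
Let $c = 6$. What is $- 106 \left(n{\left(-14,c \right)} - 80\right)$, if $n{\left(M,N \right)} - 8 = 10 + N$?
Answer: $5936$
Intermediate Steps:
$n{\left(M,N \right)} = 18 + N$ ($n{\left(M,N \right)} = 8 + \left(10 + N\right) = 18 + N$)
$- 106 \left(n{\left(-14,c \right)} - 80\right) = - 106 \left(\left(18 + 6\right) - 80\right) = - 106 \left(24 - 80\right) = \left(-106\right) \left(-56\right) = 5936$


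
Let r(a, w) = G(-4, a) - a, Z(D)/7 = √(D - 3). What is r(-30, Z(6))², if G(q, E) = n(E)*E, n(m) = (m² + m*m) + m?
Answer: 2816424900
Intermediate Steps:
n(m) = m + 2*m² (n(m) = (m² + m²) + m = 2*m² + m = m + 2*m²)
G(q, E) = E²*(1 + 2*E) (G(q, E) = (E*(1 + 2*E))*E = E²*(1 + 2*E))
Z(D) = 7*√(-3 + D) (Z(D) = 7*√(D - 3) = 7*√(-3 + D))
r(a, w) = -a + a²*(1 + 2*a) (r(a, w) = a²*(1 + 2*a) - a = -a + a²*(1 + 2*a))
r(-30, Z(6))² = (-30*(-1 - 30*(1 + 2*(-30))))² = (-30*(-1 - 30*(1 - 60)))² = (-30*(-1 - 30*(-59)))² = (-30*(-1 + 1770))² = (-30*1769)² = (-53070)² = 2816424900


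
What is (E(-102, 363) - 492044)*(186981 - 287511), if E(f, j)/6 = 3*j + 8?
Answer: 48803494860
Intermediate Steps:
E(f, j) = 48 + 18*j (E(f, j) = 6*(3*j + 8) = 6*(8 + 3*j) = 48 + 18*j)
(E(-102, 363) - 492044)*(186981 - 287511) = ((48 + 18*363) - 492044)*(186981 - 287511) = ((48 + 6534) - 492044)*(-100530) = (6582 - 492044)*(-100530) = -485462*(-100530) = 48803494860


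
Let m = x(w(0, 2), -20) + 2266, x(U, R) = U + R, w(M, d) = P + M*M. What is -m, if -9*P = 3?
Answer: -6737/3 ≈ -2245.7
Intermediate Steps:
P = -1/3 (P = -1/9*3 = -1/3 ≈ -0.33333)
w(M, d) = -1/3 + M**2 (w(M, d) = -1/3 + M*M = -1/3 + M**2)
x(U, R) = R + U
m = 6737/3 (m = (-20 + (-1/3 + 0**2)) + 2266 = (-20 + (-1/3 + 0)) + 2266 = (-20 - 1/3) + 2266 = -61/3 + 2266 = 6737/3 ≈ 2245.7)
-m = -1*6737/3 = -6737/3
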